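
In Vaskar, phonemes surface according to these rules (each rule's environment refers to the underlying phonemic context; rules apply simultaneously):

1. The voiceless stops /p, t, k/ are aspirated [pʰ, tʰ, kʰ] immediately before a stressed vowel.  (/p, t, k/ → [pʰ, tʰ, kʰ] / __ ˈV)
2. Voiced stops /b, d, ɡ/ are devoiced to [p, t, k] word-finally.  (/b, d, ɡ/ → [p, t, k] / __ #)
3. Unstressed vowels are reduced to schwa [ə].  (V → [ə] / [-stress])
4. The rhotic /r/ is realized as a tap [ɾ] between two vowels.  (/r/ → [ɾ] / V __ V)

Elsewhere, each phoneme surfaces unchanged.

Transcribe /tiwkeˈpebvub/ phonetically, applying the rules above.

/t/ (word-initial) fails the environment for rule 1, so it stays [t].
/i/ meets the environment for rule 3 (in an unstressed syllable) → [ə].
/w/ — not in any rule's target class → [w].
/k/ (between /w/ and /e/) fails the environment for rule 1, so it stays [k].
/e/ (between /k/ and /p/) occurs in an unstressed syllable → [ə] by rule 3.
/p/ (between /e/ and /e/): immediately before a stressed vowel, so rule 1 applies → [pʰ].
/e/ (between /p/ and /b/) is in the target of rule 3 but the environment (in an unstressed syllable) is not met → [e].
/b/ — between /e/ and /v/; rule 2 does not apply here → [b].
/v/ stays [v].
/u/ — between /v/ and /b/, in an unstressed syllable — surfaces as [ə] (rule 3).
/b/ — word-final, word-finally — surfaces as [p] (rule 2).

[təwkəˈpʰebvəp]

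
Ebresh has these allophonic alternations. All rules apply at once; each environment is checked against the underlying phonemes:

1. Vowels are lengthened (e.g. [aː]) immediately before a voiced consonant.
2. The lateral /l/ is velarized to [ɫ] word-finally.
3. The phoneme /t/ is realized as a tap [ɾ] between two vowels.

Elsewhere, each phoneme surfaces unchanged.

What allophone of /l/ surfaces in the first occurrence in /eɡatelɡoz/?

[l]

/l/ (between /e/ and /ɡ/): rule 2 targets it, but not word-finally → unchanged [l].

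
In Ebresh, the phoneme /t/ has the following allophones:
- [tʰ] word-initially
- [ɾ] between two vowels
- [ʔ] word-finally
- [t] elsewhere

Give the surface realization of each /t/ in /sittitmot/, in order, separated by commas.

Occurrence 1 (position 3): no conditioning environment matches → elsewhere allophone [t].
Occurrence 2 (position 4): no conditioning environment matches → elsewhere allophone [t].
Occurrence 3 (position 6): no conditioning environment matches → elsewhere allophone [t].
Occurrence 4 (position 9): word-finally → [ʔ].

[t], [t], [t], [ʔ]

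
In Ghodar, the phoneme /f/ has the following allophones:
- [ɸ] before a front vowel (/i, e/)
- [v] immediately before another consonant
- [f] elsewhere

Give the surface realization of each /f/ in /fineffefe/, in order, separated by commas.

[ɸ], [v], [ɸ], [ɸ]

Occurrence 1 (position 1): before a front vowel (/i, e/) → [ɸ].
Occurrence 2 (position 5): immediately before another consonant → [v].
Occurrence 3 (position 6): before a front vowel (/i, e/) → [ɸ].
Occurrence 4 (position 8): before a front vowel (/i, e/) → [ɸ].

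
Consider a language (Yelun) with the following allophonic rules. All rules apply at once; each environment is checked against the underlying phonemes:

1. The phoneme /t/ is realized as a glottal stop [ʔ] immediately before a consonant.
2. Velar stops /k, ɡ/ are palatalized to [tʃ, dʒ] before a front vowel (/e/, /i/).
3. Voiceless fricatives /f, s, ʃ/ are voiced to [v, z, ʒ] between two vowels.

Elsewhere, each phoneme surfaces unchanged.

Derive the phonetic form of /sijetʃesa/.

[sijeʔʃeza]

/s/ — word-initial; rule 3 does not apply here → [s].
/t/ (between /e/ and /ʃ/): immediately before a consonant, so rule 1 applies → [ʔ].
/ʃ/ — between /t/ and /e/; rule 3 does not apply here → [ʃ].
Rule 3 applies to /s/ (between /e/ and /a/: between two vowels) → [z].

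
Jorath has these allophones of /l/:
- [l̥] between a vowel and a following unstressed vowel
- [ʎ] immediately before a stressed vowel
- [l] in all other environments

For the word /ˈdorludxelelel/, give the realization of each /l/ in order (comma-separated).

Occurrence 1 (position 4): no conditioning environment matches → elsewhere allophone [l].
Occurrence 2 (position 9): between a vowel and a following unstressed vowel → [l̥].
Occurrence 3 (position 11): between a vowel and a following unstressed vowel → [l̥].
Occurrence 4 (position 13): no conditioning environment matches → elsewhere allophone [l].

[l], [l̥], [l̥], [l]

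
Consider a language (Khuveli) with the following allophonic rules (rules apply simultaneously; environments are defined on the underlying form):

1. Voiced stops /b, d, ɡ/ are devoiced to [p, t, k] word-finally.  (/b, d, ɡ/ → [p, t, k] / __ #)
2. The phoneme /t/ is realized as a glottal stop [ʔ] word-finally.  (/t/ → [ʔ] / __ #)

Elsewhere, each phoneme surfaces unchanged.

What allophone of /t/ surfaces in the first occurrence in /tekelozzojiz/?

/t/ (word-initial): rule 2 targets it, but not word-finally → unchanged [t].

[t]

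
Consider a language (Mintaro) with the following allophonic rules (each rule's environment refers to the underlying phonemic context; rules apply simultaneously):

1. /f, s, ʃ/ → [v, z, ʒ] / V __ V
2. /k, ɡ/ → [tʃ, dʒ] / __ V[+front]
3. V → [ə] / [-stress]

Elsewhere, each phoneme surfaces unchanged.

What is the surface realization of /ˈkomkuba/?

/k/ (word-initial): rule 2 targets it, but not before a front vowel → unchanged [k].
/o/ (between /k/ and /m/) is in the target of rule 3 but the environment (in an unstressed syllable) is not met → [o].
/m/ (between /o/ and /k/) is unaffected → [m].
/k/ (between /m/ and /u/): rule 2 targets it, but not before a front vowel → unchanged [k].
/u/ (between /k/ and /b/): in an unstressed syllable, so rule 3 applies → [ə].
/b/ — not in any rule's target class → [b].
/a/ meets the environment for rule 3 (in an unstressed syllable) → [ə].

[ˈkomkəbə]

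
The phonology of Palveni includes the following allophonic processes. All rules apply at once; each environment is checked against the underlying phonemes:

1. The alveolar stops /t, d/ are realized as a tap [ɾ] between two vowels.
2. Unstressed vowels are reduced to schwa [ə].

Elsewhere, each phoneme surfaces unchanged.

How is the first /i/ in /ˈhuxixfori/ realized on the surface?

/i/ — between /x/ and /x/, in an unstressed syllable — surfaces as [ə] (rule 2).

[ə]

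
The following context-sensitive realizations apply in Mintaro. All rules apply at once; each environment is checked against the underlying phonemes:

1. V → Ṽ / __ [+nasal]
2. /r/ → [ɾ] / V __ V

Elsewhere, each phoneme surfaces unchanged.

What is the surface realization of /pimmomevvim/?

[pĩmmõmevvĩm]

/p/ (word-initial): no rule targets it → [p].
/i/ — between /p/ and /m/, before a nasal consonant — surfaces as [ĩ] (rule 1).
/m/ (between /i/ and /m/): no rule targets it → [m].
/m/ stays [m].
/o/ — between /m/ and /m/, before a nasal consonant — surfaces as [õ] (rule 1).
/m/ (between /o/ and /e/) is unaffected → [m].
/e/ — between /m/ and /v/; rule 1 does not apply here → [e].
/v/ (between /e/ and /v/) is unaffected → [v].
/v/ (between /v/ and /i/) is unaffected → [v].
/i/ (between /v/ and /m/) occurs before a nasal consonant → [ĩ] by rule 1.
/m/ (word-final) is unaffected → [m].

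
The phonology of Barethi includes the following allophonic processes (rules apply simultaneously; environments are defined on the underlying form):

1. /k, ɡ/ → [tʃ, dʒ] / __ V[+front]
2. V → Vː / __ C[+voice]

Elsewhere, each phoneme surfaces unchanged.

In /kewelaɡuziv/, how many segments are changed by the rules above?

Segments that undergo a rule: /k/ → [tʃ] (rule 1); /e/ → [eː] (rule 2); /e/ → [eː] (rule 2); /a/ → [aː] (rule 2); /u/ → [uː] (rule 2); /i/ → [iː] (rule 2).
All other segments surface unchanged.

6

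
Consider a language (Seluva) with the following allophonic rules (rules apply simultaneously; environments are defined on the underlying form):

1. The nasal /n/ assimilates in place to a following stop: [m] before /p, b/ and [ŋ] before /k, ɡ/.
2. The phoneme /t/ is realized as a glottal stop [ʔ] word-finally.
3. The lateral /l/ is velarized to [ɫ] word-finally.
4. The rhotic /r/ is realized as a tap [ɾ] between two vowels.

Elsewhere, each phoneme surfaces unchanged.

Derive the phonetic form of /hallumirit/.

/h/ (word-initial): no rule targets it → [h].
/a/ (between /h/ and /l/): no rule targets it → [a].
/l/ (between /a/ and /l/) is in the target of rule 3 but the environment (word-finally) is not met → [l].
/l/ (between /l/ and /u/) is in the target of rule 3 but the environment (word-finally) is not met → [l].
/u/ stays [u].
/m/ (between /u/ and /i/) is unaffected → [m].
/i/ — not in any rule's target class → [i].
/r/ meets the environment for rule 4 (between two vowels) → [ɾ].
/i/ (between /r/ and /t/): no rule targets it → [i].
/t/ meets the environment for rule 2 (word-finally) → [ʔ].

[hallumiɾiʔ]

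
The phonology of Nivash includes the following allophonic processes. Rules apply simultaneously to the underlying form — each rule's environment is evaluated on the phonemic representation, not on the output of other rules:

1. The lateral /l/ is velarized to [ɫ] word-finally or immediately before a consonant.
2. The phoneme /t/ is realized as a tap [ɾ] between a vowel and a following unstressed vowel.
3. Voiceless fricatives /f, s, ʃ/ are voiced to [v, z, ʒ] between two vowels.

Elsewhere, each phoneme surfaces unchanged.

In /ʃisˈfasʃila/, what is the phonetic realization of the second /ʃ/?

[ʃ]

/ʃ/ (between /s/ and /i/): rule 3 targets it, but not between two vowels → unchanged [ʃ].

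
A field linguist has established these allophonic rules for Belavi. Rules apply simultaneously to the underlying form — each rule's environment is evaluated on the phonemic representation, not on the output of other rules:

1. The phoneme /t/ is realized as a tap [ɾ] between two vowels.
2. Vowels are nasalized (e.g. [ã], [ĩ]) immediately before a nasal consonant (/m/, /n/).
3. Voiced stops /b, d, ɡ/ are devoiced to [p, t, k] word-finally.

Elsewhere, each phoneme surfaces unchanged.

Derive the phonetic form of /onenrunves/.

Rule 2 applies to /o/ (word-initial: before a nasal consonant) → [õ].
/n/ — not in any rule's target class → [n].
/e/ (between /n/ and /n/) occurs before a nasal consonant → [ẽ] by rule 2.
/n/ (between /e/ and /r/): no rule targets it → [n].
/r/ stays [r].
/u/ (between /r/ and /n/) occurs before a nasal consonant → [ũ] by rule 2.
/n/ (between /u/ and /v/) is unaffected → [n].
/v/ (between /n/ and /e/) is unaffected → [v].
/e/ (between /v/ and /s/): rule 2 targets it, but not before a nasal consonant → unchanged [e].
/s/ stays [s].

[õnẽnrũnves]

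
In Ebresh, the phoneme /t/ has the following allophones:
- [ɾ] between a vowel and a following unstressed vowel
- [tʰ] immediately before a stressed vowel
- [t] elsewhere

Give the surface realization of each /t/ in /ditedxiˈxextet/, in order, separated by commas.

[ɾ], [t], [t]

Occurrence 1 (position 3): between a vowel and a following unstressed vowel → [ɾ].
Occurrence 2 (position 11): no conditioning environment matches → elsewhere allophone [t].
Occurrence 3 (position 13): no conditioning environment matches → elsewhere allophone [t].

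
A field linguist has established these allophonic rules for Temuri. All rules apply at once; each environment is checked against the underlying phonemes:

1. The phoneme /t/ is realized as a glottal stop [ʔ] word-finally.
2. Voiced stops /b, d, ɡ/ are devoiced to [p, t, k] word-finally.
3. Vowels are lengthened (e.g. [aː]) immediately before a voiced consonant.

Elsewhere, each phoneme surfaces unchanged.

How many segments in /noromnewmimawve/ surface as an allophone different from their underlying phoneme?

Segments that undergo a rule: /o/ → [oː] (rule 3); /o/ → [oː] (rule 3); /e/ → [eː] (rule 3); /i/ → [iː] (rule 3); /a/ → [aː] (rule 3).
All other segments surface unchanged.

5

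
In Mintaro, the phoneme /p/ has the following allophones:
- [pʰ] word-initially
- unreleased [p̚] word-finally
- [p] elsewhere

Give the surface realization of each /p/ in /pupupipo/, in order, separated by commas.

[pʰ], [p], [p], [p]

Occurrence 1 (position 1): word-initially → [pʰ].
Occurrence 2 (position 3): no conditioning environment matches → elsewhere allophone [p].
Occurrence 3 (position 5): no conditioning environment matches → elsewhere allophone [p].
Occurrence 4 (position 7): no conditioning environment matches → elsewhere allophone [p].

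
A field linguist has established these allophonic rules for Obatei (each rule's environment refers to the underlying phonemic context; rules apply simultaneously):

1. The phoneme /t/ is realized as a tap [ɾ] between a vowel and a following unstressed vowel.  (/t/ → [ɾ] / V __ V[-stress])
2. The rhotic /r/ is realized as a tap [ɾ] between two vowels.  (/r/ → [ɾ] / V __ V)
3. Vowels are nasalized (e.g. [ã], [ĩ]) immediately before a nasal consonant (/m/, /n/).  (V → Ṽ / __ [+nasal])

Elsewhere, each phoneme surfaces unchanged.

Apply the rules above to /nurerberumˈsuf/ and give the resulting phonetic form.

/u/ (between /n/ and /r/): rule 3 targets it, but not before a nasal consonant → unchanged [u].
/r/ (between /u/ and /e/) occurs between two vowels → [ɾ] by rule 2.
/e/ (between /r/ and /r/) fails the environment for rule 3, so it stays [e].
/r/ (between /e/ and /b/) is in the target of rule 2 but the environment (between two vowels) is not met → [r].
/e/ (between /b/ and /r/) fails the environment for rule 3, so it stays [e].
Rule 2 applies to /r/ (between /e/ and /u/: between two vowels) → [ɾ].
Rule 3 applies to /u/ (between /r/ and /m/: before a nasal consonant) → [ũ].
/u/ (between /s/ and /f/) fails the environment for rule 3, so it stays [u].

[nuɾerbeɾũmˈsuf]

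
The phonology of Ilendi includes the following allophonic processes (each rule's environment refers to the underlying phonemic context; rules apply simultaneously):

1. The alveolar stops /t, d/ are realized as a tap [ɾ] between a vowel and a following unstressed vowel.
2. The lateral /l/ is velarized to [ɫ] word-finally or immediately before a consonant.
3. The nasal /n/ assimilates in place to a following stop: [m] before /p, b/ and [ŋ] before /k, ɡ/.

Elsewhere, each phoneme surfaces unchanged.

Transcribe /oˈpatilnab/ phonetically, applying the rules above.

[oˈpaɾiɫnab]

/o/ stays [o].
/p/ stays [p].
/a/ (between /p/ and /t/): no rule targets it → [a].
/t/ (between /a/ and /i/) occurs between a vowel and a following unstressed vowel → [ɾ] by rule 1.
/i/ — not in any rule's target class → [i].
/l/ (between /i/ and /n/) occurs word-finally or immediately before a consonant → [ɫ] by rule 2.
/n/ (between /l/ and /a/): rule 3 targets it, but not before a labial or velar stop → unchanged [n].
/a/ (between /n/ and /b/) is unaffected → [a].
/b/ — not in any rule's target class → [b].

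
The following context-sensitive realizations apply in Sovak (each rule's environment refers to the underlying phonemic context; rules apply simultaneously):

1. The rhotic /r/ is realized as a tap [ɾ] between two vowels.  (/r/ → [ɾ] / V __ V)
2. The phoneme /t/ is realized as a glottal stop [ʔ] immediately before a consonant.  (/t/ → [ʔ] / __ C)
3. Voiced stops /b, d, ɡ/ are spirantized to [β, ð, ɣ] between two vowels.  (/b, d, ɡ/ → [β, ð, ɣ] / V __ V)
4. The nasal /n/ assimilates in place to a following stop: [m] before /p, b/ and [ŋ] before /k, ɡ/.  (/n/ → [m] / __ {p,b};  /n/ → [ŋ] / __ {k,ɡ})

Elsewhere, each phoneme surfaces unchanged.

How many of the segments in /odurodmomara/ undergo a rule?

Segments that undergo a rule: /d/ → [ð] (rule 3); /r/ → [ɾ] (rule 1); /r/ → [ɾ] (rule 1).
All other segments surface unchanged.

3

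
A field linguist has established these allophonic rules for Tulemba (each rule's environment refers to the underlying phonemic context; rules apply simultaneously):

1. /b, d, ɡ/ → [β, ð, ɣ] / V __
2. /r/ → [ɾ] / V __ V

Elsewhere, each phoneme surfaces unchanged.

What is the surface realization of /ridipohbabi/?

[riðipohbaβi]

/r/ — word-initial; rule 2 does not apply here → [r].
/d/ — between /i/ and /i/, immediately after a vowel — surfaces as [ð] (rule 1).
/b/ (between /h/ and /a/): rule 1 targets it, but not immediately after a vowel → unchanged [b].
/b/ (between /a/ and /i/) occurs immediately after a vowel → [β] by rule 1.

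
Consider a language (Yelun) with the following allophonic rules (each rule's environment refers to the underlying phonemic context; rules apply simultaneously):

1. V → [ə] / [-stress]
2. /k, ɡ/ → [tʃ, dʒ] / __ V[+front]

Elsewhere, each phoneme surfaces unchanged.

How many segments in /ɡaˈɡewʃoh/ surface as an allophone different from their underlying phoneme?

Segments that undergo a rule: /a/ → [ə] (rule 1); /ɡ/ → [dʒ] (rule 2); /o/ → [ə] (rule 1).
All other segments surface unchanged.

3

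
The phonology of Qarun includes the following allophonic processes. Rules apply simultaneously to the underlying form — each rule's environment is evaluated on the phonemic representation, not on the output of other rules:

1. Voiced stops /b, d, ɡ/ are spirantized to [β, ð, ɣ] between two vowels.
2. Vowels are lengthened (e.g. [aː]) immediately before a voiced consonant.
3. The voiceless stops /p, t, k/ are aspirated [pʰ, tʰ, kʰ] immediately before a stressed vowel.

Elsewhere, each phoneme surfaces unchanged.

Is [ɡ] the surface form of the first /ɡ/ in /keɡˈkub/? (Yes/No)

Yes

/ɡ/ (between /e/ and /k/) fails the environment for rule 1, so it stays [ɡ].
The actual realization is [ɡ], which matches [ɡ].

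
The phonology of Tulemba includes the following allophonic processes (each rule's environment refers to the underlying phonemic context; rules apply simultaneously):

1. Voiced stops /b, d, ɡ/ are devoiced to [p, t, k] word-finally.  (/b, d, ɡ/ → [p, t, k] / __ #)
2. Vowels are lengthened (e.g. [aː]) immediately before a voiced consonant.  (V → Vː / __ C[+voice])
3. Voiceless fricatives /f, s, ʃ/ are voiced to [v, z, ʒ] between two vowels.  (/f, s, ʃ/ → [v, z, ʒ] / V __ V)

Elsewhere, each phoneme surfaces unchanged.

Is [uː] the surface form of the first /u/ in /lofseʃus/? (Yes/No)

/u/ — between /ʃ/ and /s/; rule 2 does not apply here → [u].
The actual realization is [u], not [uː].

No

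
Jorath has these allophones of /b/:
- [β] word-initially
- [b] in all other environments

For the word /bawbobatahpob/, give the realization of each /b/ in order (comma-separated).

[β], [b], [b], [b]

Occurrence 1 (position 1): word-initially → [β].
Occurrence 2 (position 4): no conditioning environment matches → elsewhere allophone [b].
Occurrence 3 (position 6): no conditioning environment matches → elsewhere allophone [b].
Occurrence 4 (position 13): no conditioning environment matches → elsewhere allophone [b].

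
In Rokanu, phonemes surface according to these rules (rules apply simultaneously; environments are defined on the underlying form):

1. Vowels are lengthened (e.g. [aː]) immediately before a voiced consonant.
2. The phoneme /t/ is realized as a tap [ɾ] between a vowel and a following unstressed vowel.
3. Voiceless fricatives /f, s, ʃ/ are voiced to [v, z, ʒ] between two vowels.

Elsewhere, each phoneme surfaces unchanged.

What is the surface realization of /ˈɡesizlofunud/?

[ˈɡeziːzlovuːnuːd]

/e/ (between /ɡ/ and /s/) is in the target of rule 1 but the environment (before a voiced consonant) is not met → [e].
/s/ (between /e/ and /i/): between two vowels, so rule 3 applies → [z].
/i/ — between /s/ and /z/, before a voiced consonant — surfaces as [iː] (rule 1).
/o/ (between /l/ and /f/) is in the target of rule 1 but the environment (before a voiced consonant) is not met → [o].
/f/ (between /o/ and /u/): between two vowels, so rule 3 applies → [v].
Rule 1 applies to /u/ (between /f/ and /n/: before a voiced consonant) → [uː].
/u/ — between /n/ and /d/, before a voiced consonant — surfaces as [uː] (rule 1).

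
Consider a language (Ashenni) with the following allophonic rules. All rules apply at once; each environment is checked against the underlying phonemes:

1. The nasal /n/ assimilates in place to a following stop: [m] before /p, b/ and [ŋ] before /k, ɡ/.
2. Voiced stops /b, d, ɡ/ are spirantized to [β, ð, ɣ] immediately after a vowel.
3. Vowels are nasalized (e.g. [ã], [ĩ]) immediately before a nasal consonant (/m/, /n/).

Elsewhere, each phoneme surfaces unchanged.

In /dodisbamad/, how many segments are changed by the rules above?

Segments that undergo a rule: /d/ → [ð] (rule 2); /a/ → [ã] (rule 3); /d/ → [ð] (rule 2).
All other segments surface unchanged.

3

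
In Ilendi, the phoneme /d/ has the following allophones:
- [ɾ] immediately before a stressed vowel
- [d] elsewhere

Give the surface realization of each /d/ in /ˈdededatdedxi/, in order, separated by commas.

Occurrence 1 (position 1): immediately before a stressed vowel → [ɾ].
Occurrence 2 (position 3): no conditioning environment matches → elsewhere allophone [d].
Occurrence 3 (position 5): no conditioning environment matches → elsewhere allophone [d].
Occurrence 4 (position 8): no conditioning environment matches → elsewhere allophone [d].
Occurrence 5 (position 10): no conditioning environment matches → elsewhere allophone [d].

[ɾ], [d], [d], [d], [d]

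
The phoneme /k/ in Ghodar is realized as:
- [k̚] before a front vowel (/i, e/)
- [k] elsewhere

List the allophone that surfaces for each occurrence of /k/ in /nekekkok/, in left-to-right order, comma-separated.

Occurrence 1 (position 3): before a front vowel (/i, e/) → [k̚].
Occurrence 2 (position 5): no conditioning environment matches → elsewhere allophone [k].
Occurrence 3 (position 6): no conditioning environment matches → elsewhere allophone [k].
Occurrence 4 (position 8): no conditioning environment matches → elsewhere allophone [k].

[k̚], [k], [k], [k]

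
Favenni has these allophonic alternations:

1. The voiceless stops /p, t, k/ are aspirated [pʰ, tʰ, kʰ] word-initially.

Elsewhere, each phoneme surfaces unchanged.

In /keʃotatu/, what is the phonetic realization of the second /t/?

[t]

/t/ (between /a/ and /u/) fails the environment for rule 1, so it stays [t].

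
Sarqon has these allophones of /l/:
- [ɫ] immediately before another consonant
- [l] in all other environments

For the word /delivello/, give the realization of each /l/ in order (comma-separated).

Occurrence 1 (position 3): no conditioning environment matches → elsewhere allophone [l].
Occurrence 2 (position 7): immediately before another consonant → [ɫ].
Occurrence 3 (position 8): no conditioning environment matches → elsewhere allophone [l].

[l], [ɫ], [l]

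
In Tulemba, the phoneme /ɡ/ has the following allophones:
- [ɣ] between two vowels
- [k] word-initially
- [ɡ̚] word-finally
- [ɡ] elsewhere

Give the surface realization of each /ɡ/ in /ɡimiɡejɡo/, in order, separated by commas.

[k], [ɣ], [ɡ]

Occurrence 1 (position 1): word-initially → [k].
Occurrence 2 (position 5): between two vowels → [ɣ].
Occurrence 3 (position 8): no conditioning environment matches → elsewhere allophone [ɡ].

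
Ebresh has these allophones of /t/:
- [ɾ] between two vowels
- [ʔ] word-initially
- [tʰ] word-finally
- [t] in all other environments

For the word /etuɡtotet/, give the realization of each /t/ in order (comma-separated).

[ɾ], [t], [ɾ], [tʰ]

Occurrence 1 (position 2): between two vowels → [ɾ].
Occurrence 2 (position 5): no conditioning environment matches → elsewhere allophone [t].
Occurrence 3 (position 7): between two vowels → [ɾ].
Occurrence 4 (position 9): word-finally → [tʰ].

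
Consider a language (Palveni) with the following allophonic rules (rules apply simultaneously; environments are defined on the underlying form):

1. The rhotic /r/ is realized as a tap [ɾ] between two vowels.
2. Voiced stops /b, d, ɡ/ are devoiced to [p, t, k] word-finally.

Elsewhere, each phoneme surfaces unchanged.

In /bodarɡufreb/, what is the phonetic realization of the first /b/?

[b]

/b/ (word-initial): rule 2 targets it, but not word-finally → unchanged [b].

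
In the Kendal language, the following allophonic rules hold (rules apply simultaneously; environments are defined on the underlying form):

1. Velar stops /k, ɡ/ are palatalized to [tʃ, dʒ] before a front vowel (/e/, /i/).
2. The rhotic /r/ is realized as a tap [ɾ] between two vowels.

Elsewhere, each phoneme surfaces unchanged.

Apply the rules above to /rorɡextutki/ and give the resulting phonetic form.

/r/ (word-initial) is in the target of rule 2 but the environment (between two vowels) is not met → [r].
/r/ (between /o/ and /ɡ/) fails the environment for rule 2, so it stays [r].
/ɡ/ (between /r/ and /e/): before a front vowel, so rule 1 applies → [dʒ].
/k/ — between /t/ and /i/, before a front vowel — surfaces as [tʃ] (rule 1).

[rordʒextuttʃi]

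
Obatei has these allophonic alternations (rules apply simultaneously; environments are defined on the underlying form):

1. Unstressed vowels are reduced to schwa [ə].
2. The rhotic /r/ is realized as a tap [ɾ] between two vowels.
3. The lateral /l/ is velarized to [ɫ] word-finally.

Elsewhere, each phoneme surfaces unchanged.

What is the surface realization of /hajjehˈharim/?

/h/ (word-initial): no rule targets it → [h].
/a/ (between /h/ and /j/) occurs in an unstressed syllable → [ə] by rule 1.
/j/ (between /a/ and /j/): no rule targets it → [j].
/j/ — not in any rule's target class → [j].
/e/ (between /j/ and /h/) occurs in an unstressed syllable → [ə] by rule 1.
/h/ (between /e/ and /h/) is unaffected → [h].
/h/ — not in any rule's target class → [h].
/a/ (between /h/ and /r/) fails the environment for rule 1, so it stays [a].
/r/ — between /a/ and /i/, between two vowels — surfaces as [ɾ] (rule 2).
/i/ (between /r/ and /m/) occurs in an unstressed syllable → [ə] by rule 1.
/m/ (word-final): no rule targets it → [m].

[həjjəhˈhaɾəm]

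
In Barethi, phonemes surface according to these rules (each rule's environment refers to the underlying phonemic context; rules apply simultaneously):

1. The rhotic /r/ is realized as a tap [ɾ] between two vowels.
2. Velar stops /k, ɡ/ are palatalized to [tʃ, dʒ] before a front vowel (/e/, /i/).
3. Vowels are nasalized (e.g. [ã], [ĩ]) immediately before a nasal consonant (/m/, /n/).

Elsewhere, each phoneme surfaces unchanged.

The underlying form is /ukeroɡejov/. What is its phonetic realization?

[utʃeɾodʒejov]

/u/ (word-initial) is in the target of rule 3 but the environment (before a nasal consonant) is not met → [u].
/k/ (between /u/ and /e/): before a front vowel, so rule 2 applies → [tʃ].
/e/ (between /k/ and /r/): rule 3 targets it, but not before a nasal consonant → unchanged [e].
/r/ (between /e/ and /o/) occurs between two vowels → [ɾ] by rule 1.
/o/ (between /r/ and /ɡ/): rule 3 targets it, but not before a nasal consonant → unchanged [o].
Rule 2 applies to /ɡ/ (between /o/ and /e/: before a front vowel) → [dʒ].
/e/ (between /ɡ/ and /j/) is in the target of rule 3 but the environment (before a nasal consonant) is not met → [e].
/j/ (between /e/ and /o/): no rule targets it → [j].
/o/ (between /j/ and /v/): rule 3 targets it, but not before a nasal consonant → unchanged [o].
/v/ (word-final) is unaffected → [v].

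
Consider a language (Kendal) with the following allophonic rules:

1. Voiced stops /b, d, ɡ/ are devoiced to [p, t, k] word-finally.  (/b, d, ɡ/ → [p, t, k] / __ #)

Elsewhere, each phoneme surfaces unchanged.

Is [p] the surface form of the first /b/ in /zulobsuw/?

/b/ (between /o/ and /s/) is in the target of rule 1 but the environment (word-finally) is not met → [b].
The actual realization is [b], not [p].

No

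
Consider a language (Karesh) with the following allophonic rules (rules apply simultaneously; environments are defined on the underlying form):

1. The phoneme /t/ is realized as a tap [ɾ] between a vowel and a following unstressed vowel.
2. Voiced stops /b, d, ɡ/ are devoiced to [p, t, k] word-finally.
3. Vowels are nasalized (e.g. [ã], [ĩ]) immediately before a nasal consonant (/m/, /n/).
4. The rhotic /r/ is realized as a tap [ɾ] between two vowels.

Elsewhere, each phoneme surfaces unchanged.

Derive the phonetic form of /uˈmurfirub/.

[ũˈmurfiɾup]

/u/ — word-initial, before a nasal consonant — surfaces as [ũ] (rule 3).
/m/ (between /u/ and /u/): no rule targets it → [m].
/u/ (between /m/ and /r/): rule 3 targets it, but not before a nasal consonant → unchanged [u].
/r/ (between /u/ and /f/) is in the target of rule 4 but the environment (between two vowels) is not met → [r].
/f/ stays [f].
/i/ (between /f/ and /r/): rule 3 targets it, but not before a nasal consonant → unchanged [i].
/r/ — between /i/ and /u/, between two vowels — surfaces as [ɾ] (rule 4).
/u/ (between /r/ and /b/) is in the target of rule 3 but the environment (before a nasal consonant) is not met → [u].
/b/ — word-final, word-finally — surfaces as [p] (rule 2).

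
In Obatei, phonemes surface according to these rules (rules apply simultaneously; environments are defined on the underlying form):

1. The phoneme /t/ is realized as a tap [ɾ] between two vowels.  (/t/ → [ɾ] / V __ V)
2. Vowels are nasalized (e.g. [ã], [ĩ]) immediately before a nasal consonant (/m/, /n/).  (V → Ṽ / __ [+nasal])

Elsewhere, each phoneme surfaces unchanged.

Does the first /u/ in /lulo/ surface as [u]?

Yes

/u/ (between /l/ and /l/): rule 2 targets it, but not before a nasal consonant → unchanged [u].
The actual realization is [u], which matches [u].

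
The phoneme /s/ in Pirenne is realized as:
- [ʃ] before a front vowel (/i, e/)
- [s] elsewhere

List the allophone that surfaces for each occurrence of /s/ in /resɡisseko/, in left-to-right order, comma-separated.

[s], [s], [ʃ]

Occurrence 1 (position 3): no conditioning environment matches → elsewhere allophone [s].
Occurrence 2 (position 6): no conditioning environment matches → elsewhere allophone [s].
Occurrence 3 (position 7): before a front vowel (/i, e/) → [ʃ].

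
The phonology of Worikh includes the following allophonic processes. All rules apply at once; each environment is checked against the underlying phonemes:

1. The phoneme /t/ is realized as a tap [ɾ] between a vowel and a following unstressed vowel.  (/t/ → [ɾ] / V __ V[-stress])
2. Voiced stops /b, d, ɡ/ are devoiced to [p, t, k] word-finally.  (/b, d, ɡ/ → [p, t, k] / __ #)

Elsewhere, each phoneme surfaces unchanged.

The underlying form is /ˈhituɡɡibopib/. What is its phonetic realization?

[ˈhiɾuɡɡibopip]

/h/ stays [h].
/i/ (between /h/ and /t/) is unaffected → [i].
/t/ (between /i/ and /u/) occurs between a vowel and a following unstressed vowel → [ɾ] by rule 1.
/u/ — not in any rule's target class → [u].
/ɡ/ (between /u/ and /ɡ/) is in the target of rule 2 but the environment (word-finally) is not met → [ɡ].
/ɡ/ (between /ɡ/ and /i/): rule 2 targets it, but not word-finally → unchanged [ɡ].
/i/ (between /ɡ/ and /b/): no rule targets it → [i].
/b/ (between /i/ and /o/) fails the environment for rule 2, so it stays [b].
/o/ (between /b/ and /p/): no rule targets it → [o].
/p/ (between /o/ and /i/): no rule targets it → [p].
/i/ (between /p/ and /b/) is unaffected → [i].
Rule 2 applies to /b/ (word-final: word-finally) → [p].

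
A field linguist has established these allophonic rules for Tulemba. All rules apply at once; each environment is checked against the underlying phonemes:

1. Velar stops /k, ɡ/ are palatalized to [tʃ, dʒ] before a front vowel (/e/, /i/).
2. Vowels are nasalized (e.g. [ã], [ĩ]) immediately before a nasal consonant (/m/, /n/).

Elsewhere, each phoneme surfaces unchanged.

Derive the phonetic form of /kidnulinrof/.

[tʃidnulĩnrof]

/k/ meets the environment for rule 1 (before a front vowel) → [tʃ].
/i/ (between /k/ and /d/) is in the target of rule 2 but the environment (before a nasal consonant) is not met → [i].
/d/ (between /i/ and /n/): no rule targets it → [d].
/n/ (between /d/ and /u/) is unaffected → [n].
/u/ (between /n/ and /l/) fails the environment for rule 2, so it stays [u].
/l/ (between /u/ and /i/): no rule targets it → [l].
/i/ — between /l/ and /n/, before a nasal consonant — surfaces as [ĩ] (rule 2).
/n/ (between /i/ and /r/) is unaffected → [n].
/r/ (between /n/ and /o/): no rule targets it → [r].
/o/ — between /r/ and /f/; rule 2 does not apply here → [o].
/f/ — not in any rule's target class → [f].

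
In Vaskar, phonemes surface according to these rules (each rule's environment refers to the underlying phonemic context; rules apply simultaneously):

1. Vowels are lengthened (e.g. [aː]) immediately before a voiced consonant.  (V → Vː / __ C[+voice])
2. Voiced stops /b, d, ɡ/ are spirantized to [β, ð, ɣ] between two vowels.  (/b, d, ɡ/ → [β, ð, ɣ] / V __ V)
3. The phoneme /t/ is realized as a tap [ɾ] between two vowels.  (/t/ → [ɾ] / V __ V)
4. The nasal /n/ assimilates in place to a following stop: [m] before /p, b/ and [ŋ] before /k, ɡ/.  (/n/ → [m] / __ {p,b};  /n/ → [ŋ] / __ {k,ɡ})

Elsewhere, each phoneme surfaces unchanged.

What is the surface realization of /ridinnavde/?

/i/ meets the environment for rule 1 (before a voiced consonant) → [iː].
/d/ meets the environment for rule 2 (between two vowels) → [ð].
/i/ — between /d/ and /n/, before a voiced consonant — surfaces as [iː] (rule 1).
/n/ (between /i/ and /n/) is in the target of rule 4 but the environment (before a labial or velar stop) is not met → [n].
/n/ (between /n/ and /a/) fails the environment for rule 4, so it stays [n].
/a/ (between /n/ and /v/) occurs before a voiced consonant → [aː] by rule 1.
/d/ (between /v/ and /e/): rule 2 targets it, but not between two vowels → unchanged [d].
/e/ (word-final): rule 1 targets it, but not before a voiced consonant → unchanged [e].

[riːðiːnnaːvde]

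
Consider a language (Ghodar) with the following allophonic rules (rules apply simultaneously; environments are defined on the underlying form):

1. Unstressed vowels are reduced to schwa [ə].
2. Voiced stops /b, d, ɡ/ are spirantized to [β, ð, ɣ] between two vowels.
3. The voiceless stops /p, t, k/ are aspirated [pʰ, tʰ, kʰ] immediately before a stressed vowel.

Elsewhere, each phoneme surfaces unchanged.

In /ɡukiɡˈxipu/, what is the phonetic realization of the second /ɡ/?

[ɡ]

/ɡ/ (between /i/ and /x/) fails the environment for rule 2, so it stays [ɡ].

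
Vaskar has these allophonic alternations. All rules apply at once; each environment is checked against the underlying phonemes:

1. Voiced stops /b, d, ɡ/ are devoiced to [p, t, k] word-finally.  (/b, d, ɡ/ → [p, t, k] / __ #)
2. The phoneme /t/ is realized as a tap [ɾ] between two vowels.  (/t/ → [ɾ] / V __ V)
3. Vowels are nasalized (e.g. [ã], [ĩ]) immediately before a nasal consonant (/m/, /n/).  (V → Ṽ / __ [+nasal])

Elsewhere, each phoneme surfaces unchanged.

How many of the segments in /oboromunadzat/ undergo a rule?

2

Segments that undergo a rule: /o/ → [õ] (rule 3); /u/ → [ũ] (rule 3).
All other segments surface unchanged.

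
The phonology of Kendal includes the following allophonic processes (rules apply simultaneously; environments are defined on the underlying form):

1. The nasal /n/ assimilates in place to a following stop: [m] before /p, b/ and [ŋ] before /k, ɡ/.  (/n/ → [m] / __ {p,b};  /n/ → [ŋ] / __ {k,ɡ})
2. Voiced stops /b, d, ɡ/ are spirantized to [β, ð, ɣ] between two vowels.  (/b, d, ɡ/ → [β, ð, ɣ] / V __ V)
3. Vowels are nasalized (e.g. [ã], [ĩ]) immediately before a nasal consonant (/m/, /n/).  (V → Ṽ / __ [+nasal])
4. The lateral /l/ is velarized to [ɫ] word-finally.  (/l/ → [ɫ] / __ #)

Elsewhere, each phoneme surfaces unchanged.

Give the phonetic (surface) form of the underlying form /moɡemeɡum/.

[moɣẽmeɣũm]

/o/ (between /m/ and /ɡ/) fails the environment for rule 3, so it stays [o].
/ɡ/ (between /o/ and /e/): between two vowels, so rule 2 applies → [ɣ].
/e/ meets the environment for rule 3 (before a nasal consonant) → [ẽ].
/e/ — between /m/ and /ɡ/; rule 3 does not apply here → [e].
Rule 2 applies to /ɡ/ (between /e/ and /u/: between two vowels) → [ɣ].
Rule 3 applies to /u/ (between /ɡ/ and /m/: before a nasal consonant) → [ũ].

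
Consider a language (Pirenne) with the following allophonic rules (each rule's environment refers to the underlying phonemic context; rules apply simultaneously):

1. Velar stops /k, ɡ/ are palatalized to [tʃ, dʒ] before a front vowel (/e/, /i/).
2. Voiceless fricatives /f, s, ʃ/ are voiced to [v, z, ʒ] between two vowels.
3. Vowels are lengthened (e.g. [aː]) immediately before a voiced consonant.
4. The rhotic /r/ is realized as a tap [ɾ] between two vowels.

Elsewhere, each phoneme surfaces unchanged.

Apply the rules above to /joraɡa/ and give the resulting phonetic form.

/o/ (between /j/ and /r/): before a voiced consonant, so rule 3 applies → [oː].
/r/ — between /o/ and /a/, between two vowels — surfaces as [ɾ] (rule 4).
/a/ (between /r/ and /ɡ/): before a voiced consonant, so rule 3 applies → [aː].
/ɡ/ (between /a/ and /a/) is in the target of rule 1 but the environment (before a front vowel) is not met → [ɡ].
/a/ — word-final; rule 3 does not apply here → [a].

[joːɾaːɡa]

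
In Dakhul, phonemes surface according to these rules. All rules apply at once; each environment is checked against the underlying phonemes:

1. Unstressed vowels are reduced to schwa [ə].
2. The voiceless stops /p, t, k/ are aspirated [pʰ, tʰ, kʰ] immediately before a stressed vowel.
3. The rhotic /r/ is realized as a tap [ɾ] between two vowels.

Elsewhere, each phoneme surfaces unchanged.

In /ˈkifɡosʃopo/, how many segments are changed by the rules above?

4

Segments that undergo a rule: /k/ → [kʰ] (rule 2); /o/ → [ə] (rule 1); /o/ → [ə] (rule 1); /o/ → [ə] (rule 1).
All other segments surface unchanged.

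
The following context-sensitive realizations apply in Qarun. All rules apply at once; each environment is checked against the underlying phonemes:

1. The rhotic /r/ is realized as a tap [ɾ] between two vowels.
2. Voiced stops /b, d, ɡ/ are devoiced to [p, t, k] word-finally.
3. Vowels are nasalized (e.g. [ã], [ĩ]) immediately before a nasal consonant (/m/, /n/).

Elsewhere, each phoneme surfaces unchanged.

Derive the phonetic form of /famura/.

[fãmuɾa]

/f/ (word-initial) is unaffected → [f].
/a/ (between /f/ and /m/): before a nasal consonant, so rule 3 applies → [ã].
/m/ stays [m].
/u/ (between /m/ and /r/): rule 3 targets it, but not before a nasal consonant → unchanged [u].
/r/ (between /u/ and /a/): between two vowels, so rule 1 applies → [ɾ].
/a/ (word-final) fails the environment for rule 3, so it stays [a].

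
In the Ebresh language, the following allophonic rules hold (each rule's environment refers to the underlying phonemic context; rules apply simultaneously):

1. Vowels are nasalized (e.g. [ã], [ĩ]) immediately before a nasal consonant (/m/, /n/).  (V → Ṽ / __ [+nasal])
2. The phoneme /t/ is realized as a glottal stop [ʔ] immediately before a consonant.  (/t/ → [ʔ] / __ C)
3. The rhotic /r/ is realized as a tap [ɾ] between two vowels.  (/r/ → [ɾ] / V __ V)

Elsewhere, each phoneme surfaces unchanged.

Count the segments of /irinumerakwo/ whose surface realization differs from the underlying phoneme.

Segments that undergo a rule: /r/ → [ɾ] (rule 3); /i/ → [ĩ] (rule 1); /u/ → [ũ] (rule 1); /r/ → [ɾ] (rule 3).
All other segments surface unchanged.

4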